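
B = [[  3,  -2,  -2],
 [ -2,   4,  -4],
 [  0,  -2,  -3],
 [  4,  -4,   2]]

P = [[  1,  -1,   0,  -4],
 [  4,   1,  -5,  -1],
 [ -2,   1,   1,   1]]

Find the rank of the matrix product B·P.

First compute BP:
[[ -1,  -7,   8, -12],
 [ 22,   2, -24,   0],
 [ -2,  -5,   7,  -1],
 [-16,  -6,  22, -10]]
Now row reduce the product.
R2 ← R2 + (22)·R1: [0, -152, 152, -264]
R3 ← R3 − (2)·R1: [0, 9, -9, 23]
R4 ← R4 − (16)·R1: [0, 106, -106, 182]
R3 ← R3 + (9/152)·R2: [0, 0, 0, 140/19]
R4 ← R4 + (53/76)·R2: [0, 0, 0, -40/19]
R4 ← R4 + (2/7)·R3: [0, 0, 0, 0]
3 nonzero rows, so rank(BP) = 3.

3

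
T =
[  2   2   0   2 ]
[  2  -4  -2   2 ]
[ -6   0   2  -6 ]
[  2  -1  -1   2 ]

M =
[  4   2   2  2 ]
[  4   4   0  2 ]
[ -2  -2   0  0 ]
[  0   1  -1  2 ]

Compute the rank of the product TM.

First compute TM:
[[ 16,  14,   2,  12],
 [ -4,  -6,   2,   0],
 [-28, -22,  -6, -24],
 [  6,   4,   2,   6]]
Now row reduce the product.
R2 ← R2 + (1/4)·R1: [0, -5/2, 5/2, 3]
R3 ← R3 + (7/4)·R1: [0, 5/2, -5/2, -3]
R4 ← R4 − (3/8)·R1: [0, -5/4, 5/4, 3/2]
R3 ← R3 + R2: [0, 0, 0, 0]
R4 ← R4 − (1/2)·R2: [0, 0, 0, 0]
2 nonzero rows, so rank(TM) = 2.

2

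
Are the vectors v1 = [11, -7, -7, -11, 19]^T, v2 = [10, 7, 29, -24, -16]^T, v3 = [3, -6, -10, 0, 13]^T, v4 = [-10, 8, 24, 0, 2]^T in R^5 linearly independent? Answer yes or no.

yes

Form the matrix with these vectors as rows and row reduce.
R2 ← R2 − (10/11)·R1: [0, 147/11, 389/11, -14, -366/11]
R3 ← R3 − (3/11)·R1: [0, -45/11, -89/11, 3, 86/11]
R4 ← R4 + (10/11)·R1: [0, 18/11, 194/11, -10, 212/11]
R3 ← R3 + (15/49)·R2: [0, 0, 134/49, -9/7, -116/49]
R4 ← R4 − (6/49)·R2: [0, 0, 652/49, -58/7, 1144/49]
R4 ← R4 − (326/67)·R3: [0, 0, 0, -136/67, 2336/67]
4 nonzero rows, so the 4 vectors span a space of dimension 4.
Since 4 = 4, the vectors are linearly independent.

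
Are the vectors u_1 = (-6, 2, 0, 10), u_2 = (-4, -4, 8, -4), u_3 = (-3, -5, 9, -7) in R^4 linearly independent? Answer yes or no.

Form the matrix with these vectors as rows and row reduce.
R2 ← R2 − (2/3)·R1: [0, -16/3, 8, -32/3]
R3 ← R3 − (1/2)·R1: [0, -6, 9, -12]
R3 ← R3 − (9/8)·R2: [0, 0, 0, 0]
2 nonzero rows, so the 3 vectors span a space of dimension 2.
Since 2 < 3, the vectors are linearly dependent.

no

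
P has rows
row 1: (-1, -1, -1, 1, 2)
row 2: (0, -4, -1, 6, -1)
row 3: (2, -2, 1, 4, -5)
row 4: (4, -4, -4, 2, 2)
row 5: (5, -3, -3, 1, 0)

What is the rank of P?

3

Row reduce to echelon form.
R3 ← R3 + (2)·R1: [0, -4, -1, 6, -1]
R4 ← R4 + (4)·R1: [0, -8, -8, 6, 10]
R5 ← R5 + (5)·R1: [0, -8, -8, 6, 10]
R3 ← R3 − R2: [0, 0, 0, 0, 0]
R4 ← R4 − (2)·R2: [0, 0, -6, -6, 12]
R5 ← R5 − (2)·R2: [0, 0, -6, -6, 12]
Swap R3 ↔ R4
R5 ← R5 − R3: [0, 0, 0, 0, 0]
Echelon form has 3 nonzero rows, so rank(P) = 3.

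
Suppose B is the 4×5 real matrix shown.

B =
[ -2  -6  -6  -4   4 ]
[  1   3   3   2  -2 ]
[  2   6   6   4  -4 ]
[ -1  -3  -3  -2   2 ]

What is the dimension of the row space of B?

1

Row reduce to echelon form.
R2 ← R2 + (1/2)·R1: [0, 0, 0, 0, 0]
R3 ← R3 + R1: [0, 0, 0, 0, 0]
R4 ← R4 − (1/2)·R1: [0, 0, 0, 0, 0]
Echelon form has 1 nonzero row, so rank(B) = 1.
The row space has dimension equal to the rank: 1.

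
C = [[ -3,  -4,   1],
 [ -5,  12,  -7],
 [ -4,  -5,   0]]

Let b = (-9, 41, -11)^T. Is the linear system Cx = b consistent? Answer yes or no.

yes

Row reduce the augmented matrix [C | b].
R2 ← R2 − (5/3)·R1: [0, 56/3, -26/3, 56]
R3 ← R3 − (4/3)·R1: [0, 1/3, -4/3, 1]
R3 ← R3 − (1/56)·R2: [0, 0, -33/28, 0]
The echelon form has 3 nonzero rows, and every pivot lies in the first 3 columns, so rank(C) = rank([C|b]) = 3.
The system is consistent.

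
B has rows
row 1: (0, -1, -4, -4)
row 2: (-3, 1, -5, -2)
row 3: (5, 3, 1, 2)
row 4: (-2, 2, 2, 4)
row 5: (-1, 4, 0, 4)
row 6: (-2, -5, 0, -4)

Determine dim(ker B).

1

Row reduce to echelon form.
Swap R1 ↔ R2
R3 ← R3 + (5/3)·R1: [0, 14/3, -22/3, -4/3]
R4 ← R4 − (2/3)·R1: [0, 4/3, 16/3, 16/3]
R5 ← R5 − (1/3)·R1: [0, 11/3, 5/3, 14/3]
R6 ← R6 − (2/3)·R1: [0, -17/3, 10/3, -8/3]
R3 ← R3 + (14/3)·R2: [0, 0, -26, -20]
R4 ← R4 + (4/3)·R2: [0, 0, 0, 0]
R5 ← R5 + (11/3)·R2: [0, 0, -13, -10]
R6 ← R6 − (17/3)·R2: [0, 0, 26, 20]
R5 ← R5 − (1/2)·R3: [0, 0, 0, 0]
R6 ← R6 + R3: [0, 0, 0, 0]
3 nonzero rows, so rank(B) = 3.
B has 4 columns; by rank–nullity, nullity = 4 − 3 = 1.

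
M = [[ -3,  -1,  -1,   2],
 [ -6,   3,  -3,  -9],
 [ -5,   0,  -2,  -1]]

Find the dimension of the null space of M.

Row reduce to echelon form.
R2 ← R2 − (2)·R1: [0, 5, -1, -13]
R3 ← R3 − (5/3)·R1: [0, 5/3, -1/3, -13/3]
R3 ← R3 − (1/3)·R2: [0, 0, 0, 0]
2 nonzero rows, so rank(M) = 2.
M has 4 columns; by rank–nullity, nullity = 4 − 2 = 2.

2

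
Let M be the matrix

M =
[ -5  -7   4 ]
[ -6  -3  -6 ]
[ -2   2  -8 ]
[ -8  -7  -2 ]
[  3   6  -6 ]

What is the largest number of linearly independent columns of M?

2

Row reduce to echelon form.
R2 ← R2 − (6/5)·R1: [0, 27/5, -54/5]
R3 ← R3 − (2/5)·R1: [0, 24/5, -48/5]
R4 ← R4 − (8/5)·R1: [0, 21/5, -42/5]
R5 ← R5 + (3/5)·R1: [0, 9/5, -18/5]
R3 ← R3 − (8/9)·R2: [0, 0, 0]
R4 ← R4 − (7/9)·R2: [0, 0, 0]
R5 ← R5 − (1/3)·R2: [0, 0, 0]
Echelon form has 2 nonzero rows, so rank(M) = 2.
The rank gives the maximum number of linearly independent columns: 2.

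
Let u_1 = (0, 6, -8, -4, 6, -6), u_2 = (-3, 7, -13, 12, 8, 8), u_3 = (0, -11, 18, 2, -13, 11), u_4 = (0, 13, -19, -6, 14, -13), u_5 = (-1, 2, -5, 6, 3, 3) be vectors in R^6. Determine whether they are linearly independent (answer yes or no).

Form the matrix with these vectors as rows and row reduce.
Swap R1 ↔ R2
R5 ← R5 − (1/3)·R1: [0, -1/3, -2/3, 2, 1/3, 1/3]
R3 ← R3 + (11/6)·R2: [0, 0, 10/3, -16/3, -2, 0]
R4 ← R4 − (13/6)·R2: [0, 0, -5/3, 8/3, 1, 0]
R5 ← R5 + (1/18)·R2: [0, 0, -10/9, 16/9, 2/3, 0]
R4 ← R4 + (1/2)·R3: [0, 0, 0, 0, 0, 0]
R5 ← R5 + (1/3)·R3: [0, 0, 0, 0, 0, 0]
3 nonzero rows, so the 5 vectors span a space of dimension 3.
Since 3 < 5, the vectors are linearly dependent.

no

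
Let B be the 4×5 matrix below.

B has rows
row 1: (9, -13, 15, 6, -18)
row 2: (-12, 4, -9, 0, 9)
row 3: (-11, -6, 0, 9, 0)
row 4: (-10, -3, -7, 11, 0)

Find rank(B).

Row reduce to echelon form.
R2 ← R2 + (4/3)·R1: [0, -40/3, 11, 8, -15]
R3 ← R3 + (11/9)·R1: [0, -197/9, 55/3, 49/3, -22]
R4 ← R4 + (10/9)·R1: [0, -157/9, 29/3, 53/3, -20]
R3 ← R3 − (197/120)·R2: [0, 0, 11/40, 16/5, 21/8]
R4 ← R4 − (157/120)·R2: [0, 0, -189/40, 36/5, -3/8]
R4 ← R4 + (189/11)·R3: [0, 0, 0, 684/11, 492/11]
Echelon form has 4 nonzero rows, so rank(B) = 4.

4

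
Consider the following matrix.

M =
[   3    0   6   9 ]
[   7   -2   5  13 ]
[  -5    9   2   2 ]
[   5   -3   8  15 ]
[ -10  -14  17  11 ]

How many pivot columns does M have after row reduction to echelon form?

Row reduce to echelon form.
R2 ← R2 − (7/3)·R1: [0, -2, -9, -8]
R3 ← R3 + (5/3)·R1: [0, 9, 12, 17]
R4 ← R4 − (5/3)·R1: [0, -3, -2, 0]
R5 ← R5 + (10/3)·R1: [0, -14, 37, 41]
R3 ← R3 + (9/2)·R2: [0, 0, -57/2, -19]
R4 ← R4 − (3/2)·R2: [0, 0, 23/2, 12]
R5 ← R5 − (7)·R2: [0, 0, 100, 97]
R4 ← R4 + (23/57)·R3: [0, 0, 0, 13/3]
R5 ← R5 + (200/57)·R3: [0, 0, 0, 91/3]
R5 ← R5 − (7)·R4: [0, 0, 0, 0]
Echelon form has 4 nonzero rows, so rank(M) = 4.
Each nonzero row contributes one pivot column: 4 pivot columns.

4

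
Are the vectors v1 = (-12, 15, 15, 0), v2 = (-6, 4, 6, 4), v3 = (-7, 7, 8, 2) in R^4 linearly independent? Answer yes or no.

Form the matrix with these vectors as rows and row reduce.
R2 ← R2 − (1/2)·R1: [0, -7/2, -3/2, 4]
R3 ← R3 − (7/12)·R1: [0, -7/4, -3/4, 2]
R3 ← R3 − (1/2)·R2: [0, 0, 0, 0]
2 nonzero rows, so the 3 vectors span a space of dimension 2.
Since 2 < 3, the vectors are linearly dependent.

no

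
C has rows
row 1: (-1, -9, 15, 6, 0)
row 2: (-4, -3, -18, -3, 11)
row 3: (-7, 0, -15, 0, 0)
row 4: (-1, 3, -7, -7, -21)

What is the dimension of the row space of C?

Row reduce to echelon form.
R2 ← R2 − (4)·R1: [0, 33, -78, -27, 11]
R3 ← R3 − (7)·R1: [0, 63, -120, -42, 0]
R4 ← R4 − R1: [0, 12, -22, -13, -21]
R3 ← R3 − (21/11)·R2: [0, 0, 318/11, 105/11, -21]
R4 ← R4 − (4/11)·R2: [0, 0, 70/11, -35/11, -25]
R4 ← R4 − (35/159)·R3: [0, 0, 0, -280/53, -1080/53]
Echelon form has 4 nonzero rows, so rank(C) = 4.
The row space has dimension equal to the rank: 4.

4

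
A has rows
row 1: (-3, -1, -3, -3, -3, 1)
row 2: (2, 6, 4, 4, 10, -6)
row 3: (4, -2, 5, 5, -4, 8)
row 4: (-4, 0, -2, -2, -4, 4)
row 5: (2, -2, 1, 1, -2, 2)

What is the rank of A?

3

Row reduce to echelon form.
R2 ← R2 + (2/3)·R1: [0, 16/3, 2, 2, 8, -16/3]
R3 ← R3 + (4/3)·R1: [0, -10/3, 1, 1, -8, 28/3]
R4 ← R4 − (4/3)·R1: [0, 4/3, 2, 2, 0, 8/3]
R5 ← R5 + (2/3)·R1: [0, -8/3, -1, -1, -4, 8/3]
R3 ← R3 + (5/8)·R2: [0, 0, 9/4, 9/4, -3, 6]
R4 ← R4 − (1/4)·R2: [0, 0, 3/2, 3/2, -2, 4]
R5 ← R5 + (1/2)·R2: [0, 0, 0, 0, 0, 0]
R4 ← R4 − (2/3)·R3: [0, 0, 0, 0, 0, 0]
Echelon form has 3 nonzero rows, so rank(A) = 3.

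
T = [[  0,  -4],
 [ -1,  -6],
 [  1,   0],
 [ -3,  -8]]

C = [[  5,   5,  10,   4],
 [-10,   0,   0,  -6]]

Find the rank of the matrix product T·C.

2

First compute TC:
[[ 40,   0,   0,  24],
 [ 55,  -5, -10,  32],
 [  5,   5,  10,   4],
 [ 65, -15, -30,  36]]
Now row reduce the product.
R2 ← R2 − (11/8)·R1: [0, -5, -10, -1]
R3 ← R3 − (1/8)·R1: [0, 5, 10, 1]
R4 ← R4 − (13/8)·R1: [0, -15, -30, -3]
R3 ← R3 + R2: [0, 0, 0, 0]
R4 ← R4 − (3)·R2: [0, 0, 0, 0]
2 nonzero rows, so rank(TC) = 2.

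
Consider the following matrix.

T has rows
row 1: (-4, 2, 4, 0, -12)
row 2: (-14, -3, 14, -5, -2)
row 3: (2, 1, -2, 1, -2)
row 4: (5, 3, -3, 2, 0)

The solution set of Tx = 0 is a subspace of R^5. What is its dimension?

Row reduce to echelon form.
R2 ← R2 − (7/2)·R1: [0, -10, 0, -5, 40]
R3 ← R3 + (1/2)·R1: [0, 2, 0, 1, -8]
R4 ← R4 + (5/4)·R1: [0, 11/2, 2, 2, -15]
R3 ← R3 + (1/5)·R2: [0, 0, 0, 0, 0]
R4 ← R4 + (11/20)·R2: [0, 0, 2, -3/4, 7]
Swap R3 ↔ R4
3 nonzero rows, so rank(T) = 3.
T has 5 columns; by rank–nullity, nullity = 5 − 3 = 2.

2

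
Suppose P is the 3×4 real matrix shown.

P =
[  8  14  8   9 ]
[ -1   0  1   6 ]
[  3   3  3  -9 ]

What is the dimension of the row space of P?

3

Row reduce to echelon form.
R2 ← R2 + (1/8)·R1: [0, 7/4, 2, 57/8]
R3 ← R3 − (3/8)·R1: [0, -9/4, 0, -99/8]
R3 ← R3 + (9/7)·R2: [0, 0, 18/7, -45/14]
Echelon form has 3 nonzero rows, so rank(P) = 3.
The row space has dimension equal to the rank: 3.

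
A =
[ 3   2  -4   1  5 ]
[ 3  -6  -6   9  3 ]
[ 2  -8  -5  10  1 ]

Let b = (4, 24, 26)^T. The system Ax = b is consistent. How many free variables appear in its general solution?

Row reduce the augmented matrix [A | b].
R2 ← R2 − R1: [0, -8, -2, 8, -2, 20]
R3 ← R3 − (2/3)·R1: [0, -28/3, -7/3, 28/3, -7/3, 70/3]
R3 ← R3 − (7/6)·R2: [0, 0, 0, 0, 0, 0]
The echelon form has 2 nonzero rows, and every pivot lies in the first 5 columns, so rank(A) = rank([A|b]) = 2.
The system is consistent.
Free variables = (unknowns) − (rank) = 5 − 2 = 3.

3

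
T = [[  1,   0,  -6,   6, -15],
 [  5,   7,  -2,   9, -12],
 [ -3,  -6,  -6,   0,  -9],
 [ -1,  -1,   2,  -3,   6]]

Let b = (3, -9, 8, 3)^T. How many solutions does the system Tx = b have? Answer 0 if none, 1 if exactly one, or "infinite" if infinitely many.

Row reduce the augmented matrix [T | b].
R2 ← R2 − (5)·R1: [0, 7, 28, -21, 63, -24]
R3 ← R3 + (3)·R1: [0, -6, -24, 18, -54, 17]
R4 ← R4 + R1: [0, -1, -4, 3, -9, 6]
R3 ← R3 + (6/7)·R2: [0, 0, 0, 0, 0, -25/7]
R4 ← R4 + (1/7)·R2: [0, 0, 0, 0, 0, 18/7]
R4 ← R4 + (18/25)·R3: [0, 0, 0, 0, 0, 0]
The echelon form has 3 nonzero rows; the last pivot sits in the augmented column, so rank(T) = 2 but rank([T|b]) = 3.
Since the ranks differ, the system is inconsistent.
It has no solutions.

0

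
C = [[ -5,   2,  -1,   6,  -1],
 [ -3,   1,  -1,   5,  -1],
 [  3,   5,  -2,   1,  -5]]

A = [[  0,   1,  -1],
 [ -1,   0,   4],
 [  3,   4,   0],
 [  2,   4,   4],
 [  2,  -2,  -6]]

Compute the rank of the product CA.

3

First compute CA:
[[  5,  17,  43],
 [  4,  15,  33],
 [-19,   9,  51]]
Now row reduce the product.
R2 ← R2 − (4/5)·R1: [0, 7/5, -7/5]
R3 ← R3 + (19/5)·R1: [0, 368/5, 1072/5]
R3 ← R3 − (368/7)·R2: [0, 0, 288]
3 nonzero rows, so rank(CA) = 3.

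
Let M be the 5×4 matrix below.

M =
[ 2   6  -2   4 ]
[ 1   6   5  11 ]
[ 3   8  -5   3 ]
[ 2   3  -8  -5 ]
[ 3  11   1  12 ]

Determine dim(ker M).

2

Row reduce to echelon form.
R2 ← R2 − (1/2)·R1: [0, 3, 6, 9]
R3 ← R3 − (3/2)·R1: [0, -1, -2, -3]
R4 ← R4 − R1: [0, -3, -6, -9]
R5 ← R5 − (3/2)·R1: [0, 2, 4, 6]
R3 ← R3 + (1/3)·R2: [0, 0, 0, 0]
R4 ← R4 + R2: [0, 0, 0, 0]
R5 ← R5 − (2/3)·R2: [0, 0, 0, 0]
2 nonzero rows, so rank(M) = 2.
M has 4 columns; by rank–nullity, nullity = 4 − 2 = 2.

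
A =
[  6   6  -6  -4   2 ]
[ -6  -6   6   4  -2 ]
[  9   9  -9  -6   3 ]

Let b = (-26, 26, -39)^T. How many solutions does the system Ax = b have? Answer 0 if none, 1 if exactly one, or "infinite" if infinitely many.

Row reduce the augmented matrix [A | b].
R2 ← R2 + R1: [0, 0, 0, 0, 0, 0]
R3 ← R3 − (3/2)·R1: [0, 0, 0, 0, 0, 0]
The echelon form has 1 nonzero rows, and every pivot lies in the first 5 columns, so rank(A) = rank([A|b]) = 1.
The system is consistent.
rank = 1 < 5 unknowns, so there are infinitely many solutions.

infinite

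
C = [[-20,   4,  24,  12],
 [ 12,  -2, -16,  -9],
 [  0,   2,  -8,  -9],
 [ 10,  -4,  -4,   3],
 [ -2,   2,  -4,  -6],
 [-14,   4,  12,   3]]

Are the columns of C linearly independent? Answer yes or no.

no

Row reduce C to echelon form.
R2 ← R2 + (3/5)·R1: [0, 2/5, -8/5, -9/5]
R4 ← R4 + (1/2)·R1: [0, -2, 8, 9]
R5 ← R5 − (1/10)·R1: [0, 8/5, -32/5, -36/5]
R6 ← R6 − (7/10)·R1: [0, 6/5, -24/5, -27/5]
R3 ← R3 − (5)·R2: [0, 0, 0, 0]
R4 ← R4 + (5)·R2: [0, 0, 0, 0]
R5 ← R5 − (4)·R2: [0, 0, 0, 0]
R6 ← R6 − (3)·R2: [0, 0, 0, 0]
2 pivots among 4 columns.
Only 2 < 4 pivot columns, so the columns are linearly dependent.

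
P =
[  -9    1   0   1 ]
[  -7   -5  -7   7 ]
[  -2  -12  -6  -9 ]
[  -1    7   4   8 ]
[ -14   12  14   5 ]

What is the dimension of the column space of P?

Row reduce to echelon form.
R2 ← R2 − (7/9)·R1: [0, -52/9, -7, 56/9]
R3 ← R3 − (2/9)·R1: [0, -110/9, -6, -83/9]
R4 ← R4 − (1/9)·R1: [0, 62/9, 4, 71/9]
R5 ← R5 − (14/9)·R1: [0, 94/9, 14, 31/9]
R3 ← R3 − (55/26)·R2: [0, 0, 229/26, -291/13]
R4 ← R4 + (31/26)·R2: [0, 0, -113/26, 199/13]
R5 ← R5 + (47/26)·R2: [0, 0, 35/26, 191/13]
R4 ← R4 + (113/229)·R3: [0, 0, 0, 976/229]
R5 ← R5 − (35/229)·R3: [0, 0, 0, 4148/229]
R5 ← R5 − (17/4)·R4: [0, 0, 0, 0]
Echelon form has 4 nonzero rows, so rank(P) = 4.
The column space has dimension equal to the rank: 4.

4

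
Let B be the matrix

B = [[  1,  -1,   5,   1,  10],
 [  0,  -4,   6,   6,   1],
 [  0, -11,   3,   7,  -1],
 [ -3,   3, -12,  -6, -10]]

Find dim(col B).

4

Row reduce to echelon form.
R4 ← R4 + (3)·R1: [0, 0, 3, -3, 20]
R3 ← R3 − (11/4)·R2: [0, 0, -27/2, -19/2, -15/4]
R4 ← R4 + (2/9)·R3: [0, 0, 0, -46/9, 115/6]
Echelon form has 4 nonzero rows, so rank(B) = 4.
The column space has dimension equal to the rank: 4.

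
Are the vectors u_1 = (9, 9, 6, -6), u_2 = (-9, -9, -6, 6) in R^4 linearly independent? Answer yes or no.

no

Form the matrix with these vectors as rows and row reduce.
R2 ← R2 + R1: [0, 0, 0, 0]
1 nonzero row, so the 2 vectors span a space of dimension 1.
Since 1 < 2, the vectors are linearly dependent.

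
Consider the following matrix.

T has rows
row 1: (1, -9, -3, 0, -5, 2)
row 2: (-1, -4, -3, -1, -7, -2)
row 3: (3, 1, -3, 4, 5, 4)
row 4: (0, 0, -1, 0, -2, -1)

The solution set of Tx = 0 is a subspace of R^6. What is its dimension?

2

Row reduce to echelon form.
R2 ← R2 + R1: [0, -13, -6, -1, -12, 0]
R3 ← R3 − (3)·R1: [0, 28, 6, 4, 20, -2]
R3 ← R3 + (28/13)·R2: [0, 0, -90/13, 24/13, -76/13, -2]
R4 ← R4 − (13/90)·R3: [0, 0, 0, -4/15, -52/45, -32/45]
4 nonzero rows, so rank(T) = 4.
T has 6 columns; by rank–nullity, nullity = 6 − 4 = 2.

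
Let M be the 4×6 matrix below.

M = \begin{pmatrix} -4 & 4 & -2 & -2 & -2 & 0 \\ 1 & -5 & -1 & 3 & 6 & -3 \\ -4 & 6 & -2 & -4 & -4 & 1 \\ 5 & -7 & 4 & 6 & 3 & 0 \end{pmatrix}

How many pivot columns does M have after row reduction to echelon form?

3

Row reduce to echelon form.
R2 ← R2 + (1/4)·R1: [0, -4, -3/2, 5/2, 11/2, -3]
R3 ← R3 − R1: [0, 2, 0, -2, -2, 1]
R4 ← R4 + (5/4)·R1: [0, -2, 3/2, 7/2, 1/2, 0]
R3 ← R3 + (1/2)·R2: [0, 0, -3/4, -3/4, 3/4, -1/2]
R4 ← R4 − (1/2)·R2: [0, 0, 9/4, 9/4, -9/4, 3/2]
R4 ← R4 + (3)·R3: [0, 0, 0, 0, 0, 0]
Echelon form has 3 nonzero rows, so rank(M) = 3.
Each nonzero row contributes one pivot column: 3 pivot columns.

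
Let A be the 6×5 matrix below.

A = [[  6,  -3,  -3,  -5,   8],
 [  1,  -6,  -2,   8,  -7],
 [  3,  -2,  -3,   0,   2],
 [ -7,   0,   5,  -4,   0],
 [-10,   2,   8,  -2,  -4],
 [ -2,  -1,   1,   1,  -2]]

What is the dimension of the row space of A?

4

Row reduce to echelon form.
R2 ← R2 − (1/6)·R1: [0, -11/2, -3/2, 53/6, -25/3]
R3 ← R3 − (1/2)·R1: [0, -1/2, -3/2, 5/2, -2]
R4 ← R4 + (7/6)·R1: [0, -7/2, 3/2, -59/6, 28/3]
R5 ← R5 + (5/3)·R1: [0, -3, 3, -31/3, 28/3]
R6 ← R6 + (1/3)·R1: [0, -2, 0, -2/3, 2/3]
R3 ← R3 − (1/11)·R2: [0, 0, -15/11, 56/33, -41/33]
R4 ← R4 − (7/11)·R2: [0, 0, 27/11, -170/11, 161/11]
R5 ← R5 − (6/11)·R2: [0, 0, 42/11, -500/33, 458/33]
R6 ← R6 − (4/11)·R2: [0, 0, 6/11, -128/33, 122/33]
R4 ← R4 + (9/5)·R3: [0, 0, 0, -62/5, 62/5]
R5 ← R5 + (14/5)·R3: [0, 0, 0, -52/5, 52/5]
R6 ← R6 + (2/5)·R3: [0, 0, 0, -16/5, 16/5]
R5 ← R5 − (26/31)·R4: [0, 0, 0, 0, 0]
R6 ← R6 − (8/31)·R4: [0, 0, 0, 0, 0]
Echelon form has 4 nonzero rows, so rank(A) = 4.
The row space has dimension equal to the rank: 4.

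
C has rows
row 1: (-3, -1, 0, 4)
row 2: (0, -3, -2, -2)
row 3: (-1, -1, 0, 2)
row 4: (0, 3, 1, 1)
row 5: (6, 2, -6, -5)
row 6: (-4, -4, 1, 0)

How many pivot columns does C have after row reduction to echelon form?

Row reduce to echelon form.
R3 ← R3 − (1/3)·R1: [0, -2/3, 0, 2/3]
R5 ← R5 + (2)·R1: [0, 0, -6, 3]
R6 ← R6 − (4/3)·R1: [0, -8/3, 1, -16/3]
R3 ← R3 − (2/9)·R2: [0, 0, 4/9, 10/9]
R4 ← R4 + R2: [0, 0, -1, -1]
R6 ← R6 − (8/9)·R2: [0, 0, 25/9, -32/9]
R4 ← R4 + (9/4)·R3: [0, 0, 0, 3/2]
R5 ← R5 + (27/2)·R3: [0, 0, 0, 18]
R6 ← R6 − (25/4)·R3: [0, 0, 0, -21/2]
R5 ← R5 − (12)·R4: [0, 0, 0, 0]
R6 ← R6 + (7)·R4: [0, 0, 0, 0]
Echelon form has 4 nonzero rows, so rank(C) = 4.
Each nonzero row contributes one pivot column: 4 pivot columns.

4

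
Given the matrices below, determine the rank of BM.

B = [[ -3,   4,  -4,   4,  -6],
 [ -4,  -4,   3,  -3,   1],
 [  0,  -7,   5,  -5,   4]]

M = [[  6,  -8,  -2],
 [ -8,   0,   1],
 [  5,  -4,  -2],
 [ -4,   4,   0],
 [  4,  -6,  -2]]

3

First compute BM:
[[-110,  92,  30],
 [ 39,   2,  -4],
 [117, -64, -25]]
Now row reduce the product.
R2 ← R2 + (39/110)·R1: [0, 1904/55, 73/11]
R3 ← R3 + (117/110)·R1: [0, 1862/55, 76/11]
R3 ← R3 − (133/136)·R2: [0, 0, 57/136]
3 nonzero rows, so rank(BM) = 3.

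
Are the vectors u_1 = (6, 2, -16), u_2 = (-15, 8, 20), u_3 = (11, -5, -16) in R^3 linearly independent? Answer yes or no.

Form the matrix with these vectors as rows and row reduce.
R2 ← R2 + (5/2)·R1: [0, 13, -20]
R3 ← R3 − (11/6)·R1: [0, -26/3, 40/3]
R3 ← R3 + (2/3)·R2: [0, 0, 0]
2 nonzero rows, so the 3 vectors span a space of dimension 2.
Since 2 < 3, the vectors are linearly dependent.

no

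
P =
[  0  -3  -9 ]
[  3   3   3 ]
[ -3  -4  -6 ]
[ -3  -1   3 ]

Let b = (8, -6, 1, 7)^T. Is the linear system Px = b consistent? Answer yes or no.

no

Row reduce the augmented matrix [P | b].
Swap R1 ↔ R2
R3 ← R3 + R1: [0, -1, -3, -5]
R4 ← R4 + R1: [0, 2, 6, 1]
R3 ← R3 − (1/3)·R2: [0, 0, 0, -23/3]
R4 ← R4 + (2/3)·R2: [0, 0, 0, 19/3]
R4 ← R4 + (19/23)·R3: [0, 0, 0, 0]
The echelon form has 3 nonzero rows; the last pivot sits in the augmented column, so rank(P) = 2 but rank([P|b]) = 3.
Since the ranks differ, the system is inconsistent.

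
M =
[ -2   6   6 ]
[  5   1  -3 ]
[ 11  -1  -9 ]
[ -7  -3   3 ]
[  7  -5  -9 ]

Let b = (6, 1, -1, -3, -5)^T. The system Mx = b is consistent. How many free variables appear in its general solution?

1

Row reduce the augmented matrix [M | b].
R2 ← R2 + (5/2)·R1: [0, 16, 12, 16]
R3 ← R3 + (11/2)·R1: [0, 32, 24, 32]
R4 ← R4 − (7/2)·R1: [0, -24, -18, -24]
R5 ← R5 + (7/2)·R1: [0, 16, 12, 16]
R3 ← R3 − (2)·R2: [0, 0, 0, 0]
R4 ← R4 + (3/2)·R2: [0, 0, 0, 0]
R5 ← R5 − R2: [0, 0, 0, 0]
The echelon form has 2 nonzero rows, and every pivot lies in the first 3 columns, so rank(M) = rank([M|b]) = 2.
The system is consistent.
Free variables = (unknowns) − (rank) = 3 − 2 = 1.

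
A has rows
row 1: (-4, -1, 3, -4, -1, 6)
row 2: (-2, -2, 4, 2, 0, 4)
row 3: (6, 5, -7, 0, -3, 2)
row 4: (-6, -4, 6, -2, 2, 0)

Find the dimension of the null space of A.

Row reduce to echelon form.
R2 ← R2 − (1/2)·R1: [0, -3/2, 5/2, 4, 1/2, 1]
R3 ← R3 + (3/2)·R1: [0, 7/2, -5/2, -6, -9/2, 11]
R4 ← R4 − (3/2)·R1: [0, -5/2, 3/2, 4, 7/2, -9]
R3 ← R3 + (7/3)·R2: [0, 0, 10/3, 10/3, -10/3, 40/3]
R4 ← R4 − (5/3)·R2: [0, 0, -8/3, -8/3, 8/3, -32/3]
R4 ← R4 + (4/5)·R3: [0, 0, 0, 0, 0, 0]
3 nonzero rows, so rank(A) = 3.
A has 6 columns; by rank–nullity, nullity = 6 − 3 = 3.

3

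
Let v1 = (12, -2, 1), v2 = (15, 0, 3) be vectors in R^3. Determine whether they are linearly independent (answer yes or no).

yes

Form the matrix with these vectors as rows and row reduce.
R2 ← R2 − (5/4)·R1: [0, 5/2, 7/4]
2 nonzero rows, so the 2 vectors span a space of dimension 2.
Since 2 = 2, the vectors are linearly independent.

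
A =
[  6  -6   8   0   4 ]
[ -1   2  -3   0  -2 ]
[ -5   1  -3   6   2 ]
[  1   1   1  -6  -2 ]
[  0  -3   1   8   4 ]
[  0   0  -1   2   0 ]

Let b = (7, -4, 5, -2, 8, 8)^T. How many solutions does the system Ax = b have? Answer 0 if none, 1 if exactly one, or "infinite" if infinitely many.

Row reduce the augmented matrix [A | b].
R2 ← R2 + (1/6)·R1: [0, 1, -5/3, 0, -4/3, -17/6]
R3 ← R3 + (5/6)·R1: [0, -4, 11/3, 6, 16/3, 65/6]
R4 ← R4 − (1/6)·R1: [0, 2, -1/3, -6, -8/3, -19/6]
R3 ← R3 + (4)·R2: [0, 0, -3, 6, 0, -1/2]
R4 ← R4 − (2)·R2: [0, 0, 3, -6, 0, 5/2]
R5 ← R5 + (3)·R2: [0, 0, -4, 8, 0, -1/2]
R4 ← R4 + R3: [0, 0, 0, 0, 0, 2]
R5 ← R5 − (4/3)·R3: [0, 0, 0, 0, 0, 1/6]
R6 ← R6 − (1/3)·R3: [0, 0, 0, 0, 0, 49/6]
R5 ← R5 − (1/12)·R4: [0, 0, 0, 0, 0, 0]
R6 ← R6 − (49/12)·R4: [0, 0, 0, 0, 0, 0]
The echelon form has 4 nonzero rows; the last pivot sits in the augmented column, so rank(A) = 3 but rank([A|b]) = 4.
Since the ranks differ, the system is inconsistent.
It has no solutions.

0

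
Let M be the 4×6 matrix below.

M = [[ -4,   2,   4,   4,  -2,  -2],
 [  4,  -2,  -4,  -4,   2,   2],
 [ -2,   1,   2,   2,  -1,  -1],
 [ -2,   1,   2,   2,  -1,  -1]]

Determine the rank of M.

1

Row reduce to echelon form.
R2 ← R2 + R1: [0, 0, 0, 0, 0, 0]
R3 ← R3 − (1/2)·R1: [0, 0, 0, 0, 0, 0]
R4 ← R4 − (1/2)·R1: [0, 0, 0, 0, 0, 0]
Echelon form has 1 nonzero row, so rank(M) = 1.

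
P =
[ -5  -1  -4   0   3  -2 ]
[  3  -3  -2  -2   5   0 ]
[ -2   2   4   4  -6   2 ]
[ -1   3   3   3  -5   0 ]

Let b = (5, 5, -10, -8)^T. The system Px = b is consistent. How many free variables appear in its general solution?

2

Row reduce the augmented matrix [P | b].
R2 ← R2 + (3/5)·R1: [0, -18/5, -22/5, -2, 34/5, -6/5, 8]
R3 ← R3 − (2/5)·R1: [0, 12/5, 28/5, 4, -36/5, 14/5, -12]
R4 ← R4 − (1/5)·R1: [0, 16/5, 19/5, 3, -28/5, 2/5, -9]
R3 ← R3 + (2/3)·R2: [0, 0, 8/3, 8/3, -8/3, 2, -20/3]
R4 ← R4 + (8/9)·R2: [0, 0, -1/9, 11/9, 4/9, -2/3, -17/9]
R4 ← R4 + (1/24)·R3: [0, 0, 0, 4/3, 1/3, -7/12, -13/6]
The echelon form has 4 nonzero rows, and every pivot lies in the first 6 columns, so rank(P) = rank([P|b]) = 4.
The system is consistent.
Free variables = (unknowns) − (rank) = 6 − 4 = 2.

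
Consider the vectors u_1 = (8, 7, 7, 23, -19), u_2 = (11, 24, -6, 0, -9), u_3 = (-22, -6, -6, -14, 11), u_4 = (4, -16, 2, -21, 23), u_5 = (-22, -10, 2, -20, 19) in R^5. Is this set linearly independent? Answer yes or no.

no

Form the matrix with these vectors as rows and row reduce.
R2 ← R2 − (11/8)·R1: [0, 115/8, -125/8, -253/8, 137/8]
R3 ← R3 + (11/4)·R1: [0, 53/4, 53/4, 197/4, -165/4]
R4 ← R4 − (1/2)·R1: [0, -39/2, -3/2, -65/2, 65/2]
R5 ← R5 + (11/4)·R1: [0, 37/4, 85/4, 173/4, -133/4]
R3 ← R3 − (106/115)·R2: [0, 0, 636/23, 392/5, -6559/115]
R4 ← R4 + (156/115)·R2: [0, 0, -522/23, -377/5, 6409/115]
R5 ← R5 − (74/115)·R2: [0, 0, 720/23, 318/5, -5091/115]
R4 ← R4 + (87/106)·R3: [0, 0, 0, -2929/265, 4727/530]
R5 ← R5 − (60/53)·R3: [0, 0, 0, -6666/265, 5379/265]
R5 ← R5 − (66/29)·R4: [0, 0, 0, 0, 0]
4 nonzero rows, so the 5 vectors span a space of dimension 4.
Since 4 < 5, the vectors are linearly dependent.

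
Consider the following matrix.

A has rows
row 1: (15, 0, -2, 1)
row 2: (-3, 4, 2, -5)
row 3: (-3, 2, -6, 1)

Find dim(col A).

Row reduce to echelon form.
R2 ← R2 + (1/5)·R1: [0, 4, 8/5, -24/5]
R3 ← R3 + (1/5)·R1: [0, 2, -32/5, 6/5]
R3 ← R3 − (1/2)·R2: [0, 0, -36/5, 18/5]
Echelon form has 3 nonzero rows, so rank(A) = 3.
The column space has dimension equal to the rank: 3.

3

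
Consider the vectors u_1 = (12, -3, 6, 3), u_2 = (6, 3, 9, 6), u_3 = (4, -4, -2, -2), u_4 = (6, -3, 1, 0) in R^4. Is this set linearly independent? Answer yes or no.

no

Form the matrix with these vectors as rows and row reduce.
R2 ← R2 − (1/2)·R1: [0, 9/2, 6, 9/2]
R3 ← R3 − (1/3)·R1: [0, -3, -4, -3]
R4 ← R4 − (1/2)·R1: [0, -3/2, -2, -3/2]
R3 ← R3 + (2/3)·R2: [0, 0, 0, 0]
R4 ← R4 + (1/3)·R2: [0, 0, 0, 0]
2 nonzero rows, so the 4 vectors span a space of dimension 2.
Since 2 < 4, the vectors are linearly dependent.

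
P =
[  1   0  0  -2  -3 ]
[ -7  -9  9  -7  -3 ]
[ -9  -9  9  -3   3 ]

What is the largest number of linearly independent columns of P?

Row reduce to echelon form.
R2 ← R2 + (7)·R1: [0, -9, 9, -21, -24]
R3 ← R3 + (9)·R1: [0, -9, 9, -21, -24]
R3 ← R3 − R2: [0, 0, 0, 0, 0]
Echelon form has 2 nonzero rows, so rank(P) = 2.
The rank gives the maximum number of linearly independent columns: 2.

2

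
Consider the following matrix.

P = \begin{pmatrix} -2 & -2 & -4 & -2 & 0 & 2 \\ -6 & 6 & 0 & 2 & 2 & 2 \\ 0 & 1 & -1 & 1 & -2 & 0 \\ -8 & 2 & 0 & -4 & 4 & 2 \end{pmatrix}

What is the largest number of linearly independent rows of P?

4

Row reduce to echelon form.
R2 ← R2 − (3)·R1: [0, 12, 12, 8, 2, -4]
R4 ← R4 − (4)·R1: [0, 10, 16, 4, 4, -6]
R3 ← R3 − (1/12)·R2: [0, 0, -2, 1/3, -13/6, 1/3]
R4 ← R4 − (5/6)·R2: [0, 0, 6, -8/3, 7/3, -8/3]
R4 ← R4 + (3)·R3: [0, 0, 0, -5/3, -25/6, -5/3]
Echelon form has 4 nonzero rows, so rank(P) = 4.
The rank gives the maximum number of linearly independent rows: 4.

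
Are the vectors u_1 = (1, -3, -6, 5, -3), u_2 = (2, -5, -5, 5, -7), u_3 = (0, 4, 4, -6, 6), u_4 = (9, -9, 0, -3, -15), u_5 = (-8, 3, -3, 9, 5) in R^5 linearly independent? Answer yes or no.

Form the matrix with these vectors as rows and row reduce.
R2 ← R2 − (2)·R1: [0, 1, 7, -5, -1]
R4 ← R4 − (9)·R1: [0, 18, 54, -48, 12]
R5 ← R5 + (8)·R1: [0, -21, -51, 49, -19]
R3 ← R3 − (4)·R2: [0, 0, -24, 14, 10]
R4 ← R4 − (18)·R2: [0, 0, -72, 42, 30]
R5 ← R5 + (21)·R2: [0, 0, 96, -56, -40]
R4 ← R4 − (3)·R3: [0, 0, 0, 0, 0]
R5 ← R5 + (4)·R3: [0, 0, 0, 0, 0]
3 nonzero rows, so the 5 vectors span a space of dimension 3.
Since 3 < 5, the vectors are linearly dependent.

no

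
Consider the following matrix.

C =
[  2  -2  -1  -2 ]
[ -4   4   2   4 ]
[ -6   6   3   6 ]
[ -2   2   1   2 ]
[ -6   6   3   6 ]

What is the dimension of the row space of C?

Row reduce to echelon form.
R2 ← R2 + (2)·R1: [0, 0, 0, 0]
R3 ← R3 + (3)·R1: [0, 0, 0, 0]
R4 ← R4 + R1: [0, 0, 0, 0]
R5 ← R5 + (3)·R1: [0, 0, 0, 0]
Echelon form has 1 nonzero row, so rank(C) = 1.
The row space has dimension equal to the rank: 1.

1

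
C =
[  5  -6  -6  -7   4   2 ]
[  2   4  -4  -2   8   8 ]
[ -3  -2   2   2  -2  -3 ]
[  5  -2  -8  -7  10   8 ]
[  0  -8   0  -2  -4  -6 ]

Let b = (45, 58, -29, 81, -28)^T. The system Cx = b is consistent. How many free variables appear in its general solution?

3

Row reduce the augmented matrix [C | b].
R2 ← R2 − (2/5)·R1: [0, 32/5, -8/5, 4/5, 32/5, 36/5, 40]
R3 ← R3 + (3/5)·R1: [0, -28/5, -8/5, -11/5, 2/5, -9/5, -2]
R4 ← R4 − R1: [0, 4, -2, 0, 6, 6, 36]
R3 ← R3 + (7/8)·R2: [0, 0, -3, -3/2, 6, 9/2, 33]
R4 ← R4 − (5/8)·R2: [0, 0, -1, -1/2, 2, 3/2, 11]
R5 ← R5 + (5/4)·R2: [0, 0, -2, -1, 4, 3, 22]
R4 ← R4 − (1/3)·R3: [0, 0, 0, 0, 0, 0, 0]
R5 ← R5 − (2/3)·R3: [0, 0, 0, 0, 0, 0, 0]
The echelon form has 3 nonzero rows, and every pivot lies in the first 6 columns, so rank(C) = rank([C|b]) = 3.
The system is consistent.
Free variables = (unknowns) − (rank) = 6 − 3 = 3.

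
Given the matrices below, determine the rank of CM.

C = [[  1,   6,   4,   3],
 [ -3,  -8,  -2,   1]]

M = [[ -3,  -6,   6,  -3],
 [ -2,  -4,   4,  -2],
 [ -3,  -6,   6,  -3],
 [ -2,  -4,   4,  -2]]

First compute CM:
[[-33, -66,  66, -33],
 [ 29,  58, -58,  29]]
Now row reduce the product.
R2 ← R2 + (29/33)·R1: [0, 0, 0, 0]
1 nonzero row, so rank(CM) = 1.

1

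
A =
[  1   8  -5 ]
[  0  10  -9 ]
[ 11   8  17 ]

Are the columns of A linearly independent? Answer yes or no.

Row reduce A to echelon form.
R3 ← R3 − (11)·R1: [0, -80, 72]
R3 ← R3 + (8)·R2: [0, 0, 0]
2 pivots among 3 columns.
Only 2 < 3 pivot columns, so the columns are linearly dependent.

no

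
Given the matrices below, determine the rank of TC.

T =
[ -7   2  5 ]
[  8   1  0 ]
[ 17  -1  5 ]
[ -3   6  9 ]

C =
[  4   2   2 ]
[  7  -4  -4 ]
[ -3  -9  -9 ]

First compute TC:
[[-29, -67, -67],
 [ 39,  12,  12],
 [ 46,  -7,  -7],
 [  3, -111, -111]]
Now row reduce the product.
R2 ← R2 + (39/29)·R1: [0, -2265/29, -2265/29]
R3 ← R3 + (46/29)·R1: [0, -3285/29, -3285/29]
R4 ← R4 + (3/29)·R1: [0, -3420/29, -3420/29]
R3 ← R3 − (219/151)·R2: [0, 0, 0]
R4 ← R4 − (228/151)·R2: [0, 0, 0]
2 nonzero rows, so rank(TC) = 2.

2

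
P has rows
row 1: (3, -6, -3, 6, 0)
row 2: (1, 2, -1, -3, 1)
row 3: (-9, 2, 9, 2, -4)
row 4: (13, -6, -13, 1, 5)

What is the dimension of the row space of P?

Row reduce to echelon form.
R2 ← R2 − (1/3)·R1: [0, 4, 0, -5, 1]
R3 ← R3 + (3)·R1: [0, -16, 0, 20, -4]
R4 ← R4 − (13/3)·R1: [0, 20, 0, -25, 5]
R3 ← R3 + (4)·R2: [0, 0, 0, 0, 0]
R4 ← R4 − (5)·R2: [0, 0, 0, 0, 0]
Echelon form has 2 nonzero rows, so rank(P) = 2.
The row space has dimension equal to the rank: 2.

2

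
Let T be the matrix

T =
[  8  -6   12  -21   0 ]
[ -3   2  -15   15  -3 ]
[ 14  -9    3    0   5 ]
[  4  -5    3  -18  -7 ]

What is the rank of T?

4

Row reduce to echelon form.
R2 ← R2 + (3/8)·R1: [0, -1/4, -21/2, 57/8, -3]
R3 ← R3 − (7/4)·R1: [0, 3/2, -18, 147/4, 5]
R4 ← R4 − (1/2)·R1: [0, -2, -3, -15/2, -7]
R3 ← R3 + (6)·R2: [0, 0, -81, 159/2, -13]
R4 ← R4 − (8)·R2: [0, 0, 81, -129/2, 17]
R4 ← R4 + R3: [0, 0, 0, 15, 4]
Echelon form has 4 nonzero rows, so rank(T) = 4.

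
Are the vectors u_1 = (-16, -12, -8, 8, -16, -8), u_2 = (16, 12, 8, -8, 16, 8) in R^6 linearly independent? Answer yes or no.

no

Form the matrix with these vectors as rows and row reduce.
R2 ← R2 + R1: [0, 0, 0, 0, 0, 0]
1 nonzero row, so the 2 vectors span a space of dimension 1.
Since 1 < 2, the vectors are linearly dependent.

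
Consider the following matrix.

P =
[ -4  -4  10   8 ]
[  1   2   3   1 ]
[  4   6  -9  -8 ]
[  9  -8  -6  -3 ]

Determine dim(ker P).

Row reduce to echelon form.
R2 ← R2 + (1/4)·R1: [0, 1, 11/2, 3]
R3 ← R3 + R1: [0, 2, 1, 0]
R4 ← R4 + (9/4)·R1: [0, -17, 33/2, 15]
R3 ← R3 − (2)·R2: [0, 0, -10, -6]
R4 ← R4 + (17)·R2: [0, 0, 110, 66]
R4 ← R4 + (11)·R3: [0, 0, 0, 0]
3 nonzero rows, so rank(P) = 3.
P has 4 columns; by rank–nullity, nullity = 4 − 3 = 1.

1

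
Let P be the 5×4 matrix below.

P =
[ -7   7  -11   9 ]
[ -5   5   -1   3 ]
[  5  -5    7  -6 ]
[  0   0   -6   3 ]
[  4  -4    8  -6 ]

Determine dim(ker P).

2

Row reduce to echelon form.
R2 ← R2 − (5/7)·R1: [0, 0, 48/7, -24/7]
R3 ← R3 + (5/7)·R1: [0, 0, -6/7, 3/7]
R5 ← R5 + (4/7)·R1: [0, 0, 12/7, -6/7]
R3 ← R3 + (1/8)·R2: [0, 0, 0, 0]
R4 ← R4 + (7/8)·R2: [0, 0, 0, 0]
R5 ← R5 − (1/4)·R2: [0, 0, 0, 0]
2 nonzero rows, so rank(P) = 2.
P has 4 columns; by rank–nullity, nullity = 4 − 2 = 2.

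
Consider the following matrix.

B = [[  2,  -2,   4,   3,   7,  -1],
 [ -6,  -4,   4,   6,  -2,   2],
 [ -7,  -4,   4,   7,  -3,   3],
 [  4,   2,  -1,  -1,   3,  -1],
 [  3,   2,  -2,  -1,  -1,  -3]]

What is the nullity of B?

2

Row reduce to echelon form.
R2 ← R2 + (3)·R1: [0, -10, 16, 15, 19, -1]
R3 ← R3 + (7/2)·R1: [0, -11, 18, 35/2, 43/2, -1/2]
R4 ← R4 − (2)·R1: [0, 6, -9, -7, -11, 1]
R5 ← R5 − (3/2)·R1: [0, 5, -8, -11/2, -23/2, -3/2]
R3 ← R3 − (11/10)·R2: [0, 0, 2/5, 1, 3/5, 3/5]
R4 ← R4 + (3/5)·R2: [0, 0, 3/5, 2, 2/5, 2/5]
R5 ← R5 + (1/2)·R2: [0, 0, 0, 2, -2, -2]
R4 ← R4 − (3/2)·R3: [0, 0, 0, 1/2, -1/2, -1/2]
R5 ← R5 − (4)·R4: [0, 0, 0, 0, 0, 0]
4 nonzero rows, so rank(B) = 4.
B has 6 columns; by rank–nullity, nullity = 6 − 4 = 2.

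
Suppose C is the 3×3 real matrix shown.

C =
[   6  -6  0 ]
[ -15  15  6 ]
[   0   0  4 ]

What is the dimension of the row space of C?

2

Row reduce to echelon form.
R2 ← R2 + (5/2)·R1: [0, 0, 6]
R3 ← R3 − (2/3)·R2: [0, 0, 0]
Echelon form has 2 nonzero rows, so rank(C) = 2.
The row space has dimension equal to the rank: 2.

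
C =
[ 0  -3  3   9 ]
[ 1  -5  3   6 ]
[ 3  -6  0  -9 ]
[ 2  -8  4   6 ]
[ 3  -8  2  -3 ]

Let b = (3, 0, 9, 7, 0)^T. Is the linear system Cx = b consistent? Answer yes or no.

Row reduce the augmented matrix [C | b].
Swap R1 ↔ R2
R3 ← R3 − (3)·R1: [0, 9, -9, -27, 9]
R4 ← R4 − (2)·R1: [0, 2, -2, -6, 7]
R5 ← R5 − (3)·R1: [0, 7, -7, -21, 0]
R3 ← R3 + (3)·R2: [0, 0, 0, 0, 18]
R4 ← R4 + (2/3)·R2: [0, 0, 0, 0, 9]
R5 ← R5 + (7/3)·R2: [0, 0, 0, 0, 7]
R4 ← R4 − (1/2)·R3: [0, 0, 0, 0, 0]
R5 ← R5 − (7/18)·R3: [0, 0, 0, 0, 0]
The echelon form has 3 nonzero rows; the last pivot sits in the augmented column, so rank(C) = 2 but rank([C|b]) = 3.
Since the ranks differ, the system is inconsistent.

no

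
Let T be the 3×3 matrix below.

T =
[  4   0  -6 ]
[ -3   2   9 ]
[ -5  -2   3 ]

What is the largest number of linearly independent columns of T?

Row reduce to echelon form.
R2 ← R2 + (3/4)·R1: [0, 2, 9/2]
R3 ← R3 + (5/4)·R1: [0, -2, -9/2]
R3 ← R3 + R2: [0, 0, 0]
Echelon form has 2 nonzero rows, so rank(T) = 2.
The rank gives the maximum number of linearly independent columns: 2.

2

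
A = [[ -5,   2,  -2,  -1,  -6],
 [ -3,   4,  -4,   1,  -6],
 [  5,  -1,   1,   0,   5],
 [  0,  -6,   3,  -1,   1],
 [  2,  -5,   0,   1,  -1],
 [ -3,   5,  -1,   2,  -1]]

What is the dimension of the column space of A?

Row reduce to echelon form.
R2 ← R2 − (3/5)·R1: [0, 14/5, -14/5, 8/5, -12/5]
R3 ← R3 + R1: [0, 1, -1, -1, -1]
R5 ← R5 + (2/5)·R1: [0, -21/5, -4/5, 3/5, -17/5]
R6 ← R6 − (3/5)·R1: [0, 19/5, 1/5, 13/5, 13/5]
R3 ← R3 − (5/14)·R2: [0, 0, 0, -11/7, -1/7]
R4 ← R4 + (15/7)·R2: [0, 0, -3, 17/7, -29/7]
R5 ← R5 + (3/2)·R2: [0, 0, -5, 3, -7]
R6 ← R6 − (19/14)·R2: [0, 0, 4, 3/7, 41/7]
Swap R3 ↔ R4
R5 ← R5 − (5/3)·R3: [0, 0, 0, -22/21, -2/21]
R6 ← R6 + (4/3)·R3: [0, 0, 0, 11/3, 1/3]
R5 ← R5 − (2/3)·R4: [0, 0, 0, 0, 0]
R6 ← R6 + (7/3)·R4: [0, 0, 0, 0, 0]
Echelon form has 4 nonzero rows, so rank(A) = 4.
The column space has dimension equal to the rank: 4.

4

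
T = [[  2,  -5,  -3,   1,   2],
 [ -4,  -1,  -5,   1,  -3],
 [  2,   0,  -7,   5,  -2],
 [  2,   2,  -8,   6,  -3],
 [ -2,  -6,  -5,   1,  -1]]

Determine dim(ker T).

1

Row reduce to echelon form.
R2 ← R2 + (2)·R1: [0, -11, -11, 3, 1]
R3 ← R3 − R1: [0, 5, -4, 4, -4]
R4 ← R4 − R1: [0, 7, -5, 5, -5]
R5 ← R5 + R1: [0, -11, -8, 2, 1]
R3 ← R3 + (5/11)·R2: [0, 0, -9, 59/11, -39/11]
R4 ← R4 + (7/11)·R2: [0, 0, -12, 76/11, -48/11]
R5 ← R5 − R2: [0, 0, 3, -1, 0]
R4 ← R4 − (4/3)·R3: [0, 0, 0, -8/33, 4/11]
R5 ← R5 + (1/3)·R3: [0, 0, 0, 26/33, -13/11]
R5 ← R5 + (13/4)·R4: [0, 0, 0, 0, 0]
4 nonzero rows, so rank(T) = 4.
T has 5 columns; by rank–nullity, nullity = 5 − 4 = 1.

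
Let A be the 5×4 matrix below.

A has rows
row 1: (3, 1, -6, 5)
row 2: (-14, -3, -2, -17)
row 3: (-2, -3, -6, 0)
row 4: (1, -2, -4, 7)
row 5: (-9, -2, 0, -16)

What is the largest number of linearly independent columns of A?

Row reduce to echelon form.
R2 ← R2 + (14/3)·R1: [0, 5/3, -30, 19/3]
R3 ← R3 + (2/3)·R1: [0, -7/3, -10, 10/3]
R4 ← R4 − (1/3)·R1: [0, -7/3, -2, 16/3]
R5 ← R5 + (3)·R1: [0, 1, -18, -1]
R3 ← R3 + (7/5)·R2: [0, 0, -52, 61/5]
R4 ← R4 + (7/5)·R2: [0, 0, -44, 71/5]
R5 ← R5 − (3/5)·R2: [0, 0, 0, -24/5]
R4 ← R4 − (11/13)·R3: [0, 0, 0, 252/65]
R5 ← R5 + (26/21)·R4: [0, 0, 0, 0]
Echelon form has 4 nonzero rows, so rank(A) = 4.
The rank gives the maximum number of linearly independent columns: 4.

4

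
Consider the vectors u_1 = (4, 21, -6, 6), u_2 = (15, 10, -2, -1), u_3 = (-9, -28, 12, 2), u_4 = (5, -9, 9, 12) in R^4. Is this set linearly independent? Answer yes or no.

yes

Form the matrix with these vectors as rows and row reduce.
R2 ← R2 − (15/4)·R1: [0, -275/4, 41/2, -47/2]
R3 ← R3 + (9/4)·R1: [0, 77/4, -3/2, 31/2]
R4 ← R4 − (5/4)·R1: [0, -141/4, 33/2, 9/2]
R3 ← R3 + (7/25)·R2: [0, 0, 106/25, 223/25]
R4 ← R4 − (141/275)·R2: [0, 0, 1647/275, 4551/275]
R4 ← R4 − (1647/1166)·R3: [0, 0, 0, 4605/1166]
4 nonzero rows, so the 4 vectors span a space of dimension 4.
Since 4 = 4, the vectors are linearly independent.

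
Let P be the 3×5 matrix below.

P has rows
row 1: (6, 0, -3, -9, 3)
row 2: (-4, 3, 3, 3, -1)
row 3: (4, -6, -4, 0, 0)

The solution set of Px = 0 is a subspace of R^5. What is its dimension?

3

Row reduce to echelon form.
R2 ← R2 + (2/3)·R1: [0, 3, 1, -3, 1]
R3 ← R3 − (2/3)·R1: [0, -6, -2, 6, -2]
R3 ← R3 + (2)·R2: [0, 0, 0, 0, 0]
2 nonzero rows, so rank(P) = 2.
P has 5 columns; by rank–nullity, nullity = 5 − 2 = 3.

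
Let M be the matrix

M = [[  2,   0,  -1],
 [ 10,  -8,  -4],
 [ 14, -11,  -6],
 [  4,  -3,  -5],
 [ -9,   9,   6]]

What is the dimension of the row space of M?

3

Row reduce to echelon form.
R2 ← R2 − (5)·R1: [0, -8, 1]
R3 ← R3 − (7)·R1: [0, -11, 1]
R4 ← R4 − (2)·R1: [0, -3, -3]
R5 ← R5 + (9/2)·R1: [0, 9, 3/2]
R3 ← R3 − (11/8)·R2: [0, 0, -3/8]
R4 ← R4 − (3/8)·R2: [0, 0, -27/8]
R5 ← R5 + (9/8)·R2: [0, 0, 21/8]
R4 ← R4 − (9)·R3: [0, 0, 0]
R5 ← R5 + (7)·R3: [0, 0, 0]
Echelon form has 3 nonzero rows, so rank(M) = 3.
The row space has dimension equal to the rank: 3.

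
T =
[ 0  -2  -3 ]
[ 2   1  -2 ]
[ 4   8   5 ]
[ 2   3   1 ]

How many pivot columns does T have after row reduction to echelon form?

Row reduce to echelon form.
Swap R1 ↔ R2
R3 ← R3 − (2)·R1: [0, 6, 9]
R4 ← R4 − R1: [0, 2, 3]
R3 ← R3 + (3)·R2: [0, 0, 0]
R4 ← R4 + R2: [0, 0, 0]
Echelon form has 2 nonzero rows, so rank(T) = 2.
Each nonzero row contributes one pivot column: 2 pivot columns.

2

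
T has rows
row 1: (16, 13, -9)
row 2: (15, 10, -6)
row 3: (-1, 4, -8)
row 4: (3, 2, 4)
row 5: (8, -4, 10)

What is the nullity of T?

0

Row reduce to echelon form.
R2 ← R2 − (15/16)·R1: [0, -35/16, 39/16]
R3 ← R3 + (1/16)·R1: [0, 77/16, -137/16]
R4 ← R4 − (3/16)·R1: [0, -7/16, 91/16]
R5 ← R5 − (1/2)·R1: [0, -21/2, 29/2]
R3 ← R3 + (11/5)·R2: [0, 0, -16/5]
R4 ← R4 − (1/5)·R2: [0, 0, 26/5]
R5 ← R5 − (24/5)·R2: [0, 0, 14/5]
R4 ← R4 + (13/8)·R3: [0, 0, 0]
R5 ← R5 + (7/8)·R3: [0, 0, 0]
3 nonzero rows, so rank(T) = 3.
T has 3 columns; by rank–nullity, nullity = 3 − 3 = 0.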